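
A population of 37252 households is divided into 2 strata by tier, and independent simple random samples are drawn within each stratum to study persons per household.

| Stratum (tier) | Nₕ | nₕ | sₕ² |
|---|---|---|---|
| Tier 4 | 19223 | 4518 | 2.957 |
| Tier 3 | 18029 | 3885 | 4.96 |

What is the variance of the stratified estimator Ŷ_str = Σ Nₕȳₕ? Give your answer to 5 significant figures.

Var(Ŷ_str) = Σₕ Nₕ²(1 − fₕ)sₕ²/nₕ.
Tier 4: 19223²·(1 − 4518/19223)·2.957/4518 = 185008.33.
Tier 3: 18029²·(1 − 3885/18029)·4.96/3885 = 325562.62.
Sum = 510570.95.

510570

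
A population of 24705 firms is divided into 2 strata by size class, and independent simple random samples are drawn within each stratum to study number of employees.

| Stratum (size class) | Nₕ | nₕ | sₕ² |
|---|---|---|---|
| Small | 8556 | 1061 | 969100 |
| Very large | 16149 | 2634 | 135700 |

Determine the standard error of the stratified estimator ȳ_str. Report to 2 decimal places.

10.70

Var(ȳ_str) = Σₕ Wₕ²(1 − fₕ)sₕ²/nₕ with Wₕ = Nₕ/N, N = 24705.
Small: Wₕ = 0.34632665; term = 0.34632665²·(1 − 0.12400655)·969100/1061 = 95.967881.
Very large: Wₕ = 0.65367335; term = 0.65367335²·(1 − 0.16310607)·135700/2634 = 18.422817.
Sum = 114.3907.
SE = √(114.3907) = 10.70.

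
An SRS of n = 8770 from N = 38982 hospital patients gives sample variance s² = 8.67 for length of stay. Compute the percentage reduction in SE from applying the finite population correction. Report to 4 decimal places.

11.9645

f = n/N = 8770/38982 = 0.22497563.
SE_no-fpc = √(s²/n) = 0.03144197; SE_fpc = √((1−f)s²/n) = 0.027680086.
Ratio = √(1−f) = 0.88035468. Reduction = 100·(1 − 0.88035468) = 11.9645%.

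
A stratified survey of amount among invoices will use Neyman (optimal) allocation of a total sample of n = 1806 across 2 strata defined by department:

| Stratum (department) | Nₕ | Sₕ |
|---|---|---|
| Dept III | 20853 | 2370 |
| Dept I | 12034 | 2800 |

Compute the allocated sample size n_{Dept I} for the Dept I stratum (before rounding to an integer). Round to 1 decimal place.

Neyman allocation: nₕ = n·NₕSₕ / Σⱼ NⱼSⱼ.
Σ NⱼSⱼ = 20853·2370 + 12034·2800 = 8.311681 × 10^7.
n_{Dept I} = 1806·12034·2800 / (8.311681 × 10^7) = 732.1.

732.1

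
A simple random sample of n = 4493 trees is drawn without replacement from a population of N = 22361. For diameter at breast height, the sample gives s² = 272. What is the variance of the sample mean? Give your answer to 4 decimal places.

Under SRS without replacement, Var(ȳ) = (1 − f)·s²/n with f = n/N = 4493/22361 = 0.20093019.
Var(ȳ) = (1 − 0.20093019)·272/4493 = 0.79906981·0.060538616 = 0.04837458.

0.0484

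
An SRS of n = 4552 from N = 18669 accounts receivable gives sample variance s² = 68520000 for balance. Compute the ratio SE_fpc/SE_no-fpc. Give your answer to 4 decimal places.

0.8696

f = n/N = 4552/18669 = 0.24382666.
SE_no-fpc = √(s²/n) = 122.68954; SE_fpc = √((1−f)s²/n) = 106.68865.
Ratio = √(1−f) = 0.86958228.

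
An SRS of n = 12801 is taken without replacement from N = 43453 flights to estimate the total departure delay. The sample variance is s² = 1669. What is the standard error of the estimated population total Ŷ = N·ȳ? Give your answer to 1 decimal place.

Var(Ŷ) = N²·Var(ȳ) = N²·(1 − n/N)·s²/n.
f = 12801/43453 = 0.29459416; Var(ȳ) = 0.70540584·1669/12801 = 0.091971123.
Var(Ŷ) = 43453² · 0.091971123 = 1.7365649 × 10^8.
SE(Ŷ) = √(1.7365649 × 10^8) = 13177.9.

13177.9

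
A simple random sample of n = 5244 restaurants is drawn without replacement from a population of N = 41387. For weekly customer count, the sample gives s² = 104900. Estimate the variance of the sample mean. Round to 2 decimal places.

Under SRS without replacement, Var(ȳ) = (1 − f)·s²/n with f = n/N = 5244/41387 = 0.12670645.
Var(ȳ) = (1 − 0.12670645)·104900/5244 = 0.87329355·20.003814 = 17.469202.

17.47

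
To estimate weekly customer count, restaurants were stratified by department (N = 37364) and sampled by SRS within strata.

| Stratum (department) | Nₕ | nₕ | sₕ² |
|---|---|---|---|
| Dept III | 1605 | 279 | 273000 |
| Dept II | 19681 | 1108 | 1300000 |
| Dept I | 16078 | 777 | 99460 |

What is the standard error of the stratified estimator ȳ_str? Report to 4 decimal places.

18.2003

Var(ȳ_str) = Σₕ Wₕ²(1 − fₕ)sₕ²/nₕ with Wₕ = Nₕ/N, N = 37364.
Dept III: Wₕ = 0.04295579; term = 0.04295579²·(1 − 0.17383178)·273000/279 = 1.4916615.
Dept II: Wₕ = 0.52673697; term = 0.52673697²·(1 − 0.05629795)·1300000/1108 = 307.20345.
Dept I: Wₕ = 0.43030725; term = 0.43030725²·(1 − 0.04832691)·99460/777 = 22.556543.
Sum = 331.25165.
SE = √(331.25165) = 18.2003.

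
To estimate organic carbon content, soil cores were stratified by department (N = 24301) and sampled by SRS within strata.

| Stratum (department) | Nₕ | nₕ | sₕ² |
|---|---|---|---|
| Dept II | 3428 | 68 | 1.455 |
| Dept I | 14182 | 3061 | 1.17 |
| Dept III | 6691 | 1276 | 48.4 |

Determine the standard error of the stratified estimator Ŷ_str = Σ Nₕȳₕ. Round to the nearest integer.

Var(Ŷ_str) = Σₕ Nₕ²(1 − fₕ)sₕ²/nₕ.
Dept II: 3428²·(1 − 68/3428)·1.455/68 = 246453.04.
Dept I: 14182²·(1 − 3061/14182)·1.17/3061 = 60284.249.
Dept III: 6691²·(1 − 1276/6691)·48.4/1276 = 1.3743083 × 10^6.
Sum = 1.6810456 × 10^6.
SE = √(1.6810456 × 10^6) = 1297.

1297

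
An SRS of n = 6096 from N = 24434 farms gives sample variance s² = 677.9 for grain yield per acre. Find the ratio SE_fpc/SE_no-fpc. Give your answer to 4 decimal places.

0.8663

f = n/N = 6096/24434 = 0.24948842.
SE_no-fpc = √(s²/n) = 0.33347274; SE_fpc = √((1−f)s²/n) = 0.28889434.
Ratio = √(1−f) = 0.86632072.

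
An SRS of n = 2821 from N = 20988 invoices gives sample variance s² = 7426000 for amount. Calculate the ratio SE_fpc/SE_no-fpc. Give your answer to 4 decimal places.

0.9304

f = n/N = 2821/20988 = 0.13441014.
SE_no-fpc = √(s²/n) = 51.306918; SE_fpc = √((1−f)s²/n) = 47.73446.
Ratio = √(1−f) = 0.93037082.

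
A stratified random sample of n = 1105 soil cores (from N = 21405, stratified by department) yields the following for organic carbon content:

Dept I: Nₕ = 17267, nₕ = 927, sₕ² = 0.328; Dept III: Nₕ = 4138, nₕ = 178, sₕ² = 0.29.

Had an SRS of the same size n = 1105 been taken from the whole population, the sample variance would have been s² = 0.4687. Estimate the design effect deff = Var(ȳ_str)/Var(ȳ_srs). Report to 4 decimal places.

0.6865

Var(ȳ_str) = Σ Wₕ²(1−fₕ)sₕ²/nₕ with Wₕ = Nₕ/21405:
  Dept I: (17267/21405)²·(1−927/17267)·0.328/927 = 2.1788764 × 10^-4
  Dept III: (4138/21405)²·(1−178/4138)·0.29/178 = 5.8268415 × 10^-5
  → Var(ȳ_str) = 2.7615606 × 10^-4.
Var(ȳ_srs) = (1 − 1105/21405)·0.4687/1105 = 4.0226614 × 10^-4.
deff = (2.7615606 × 10^-4) / (4.0226614 × 10^-4) = 0.6865.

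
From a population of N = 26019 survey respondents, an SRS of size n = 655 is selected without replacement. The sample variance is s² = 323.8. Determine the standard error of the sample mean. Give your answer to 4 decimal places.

Under SRS without replacement, Var(ȳ) = (1 − f)·s²/n with f = n/N = 655/26019 = 0.02517391.
Var(ȳ) = (1 − 0.02517391)·323.8/655 = 0.97482609·0.49435115 = 0.48190639.
SE(ȳ) = √(0.48190639) = 0.6942.

0.6942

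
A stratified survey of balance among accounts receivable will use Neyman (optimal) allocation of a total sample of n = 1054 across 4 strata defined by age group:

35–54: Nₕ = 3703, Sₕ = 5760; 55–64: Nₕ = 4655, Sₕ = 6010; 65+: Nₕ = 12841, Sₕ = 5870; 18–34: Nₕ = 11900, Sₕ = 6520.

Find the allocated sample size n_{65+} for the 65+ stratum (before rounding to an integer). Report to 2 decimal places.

392.78

Neyman allocation: nₕ = n·NₕSₕ / Σⱼ NⱼSⱼ.
Σ NⱼSⱼ = 3703·5760 + 4655·6010 + 12841·5870 + 11900·6520 = 2.022705 × 10^8.
n_{65+} = 1054·12841·5870 / (2.022705 × 10^8) = 392.78.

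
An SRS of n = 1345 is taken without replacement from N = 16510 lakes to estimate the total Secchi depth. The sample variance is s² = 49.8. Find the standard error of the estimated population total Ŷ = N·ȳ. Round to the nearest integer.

Var(Ŷ) = N²·Var(ȳ) = N²·(1 − n/N)·s²/n.
f = 1345/16510 = 0.08146578; Var(ȳ) = 0.91853422·49.8/1345 = 0.034009669.
Var(Ŷ) = 16510² · 0.034009669 = 9.270359 × 10^6.
SE(Ŷ) = √(9.270359 × 10^6) = 3045.

3045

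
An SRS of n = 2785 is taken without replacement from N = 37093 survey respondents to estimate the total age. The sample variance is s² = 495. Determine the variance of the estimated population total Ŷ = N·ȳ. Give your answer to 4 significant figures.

2.262 × 10^8

Var(Ŷ) = N²·Var(ȳ) = N²·(1 − n/N)·s²/n.
f = 2785/37093 = 0.07508155; Var(ȳ) = 0.92491845·495/2785 = 0.16439305.
Var(Ŷ) = 37093² · 0.16439305 = 2.2618686 × 10^8.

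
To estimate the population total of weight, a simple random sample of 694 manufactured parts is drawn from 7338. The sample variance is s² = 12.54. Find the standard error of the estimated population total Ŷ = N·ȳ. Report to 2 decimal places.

Var(Ŷ) = N²·Var(ȳ) = N²·(1 − n/N)·s²/n.
f = 694/7338 = 0.09457618; Var(ȳ) = 0.90542382·12.54/694 = 0.016360252.
Var(Ŷ) = 7338² · 0.016360252 = 880938.12.
SE(Ŷ) = √(880938.12) = 938.58.

938.58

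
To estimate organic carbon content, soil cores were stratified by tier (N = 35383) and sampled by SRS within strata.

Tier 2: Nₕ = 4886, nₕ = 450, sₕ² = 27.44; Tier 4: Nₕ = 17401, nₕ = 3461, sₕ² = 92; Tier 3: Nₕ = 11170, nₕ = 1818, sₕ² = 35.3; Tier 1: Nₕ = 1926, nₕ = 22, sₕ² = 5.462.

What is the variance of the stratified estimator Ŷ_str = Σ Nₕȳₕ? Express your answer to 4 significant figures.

Var(Ŷ_str) = Σₕ Nₕ²(1 − fₕ)sₕ²/nₕ.
Tier 2: 4886²·(1 − 450/4886)·27.44/450 = 1.3216504 × 10^6.
Tier 4: 17401²·(1 − 3461/17401)·92/3461 = 6.447973 × 10^6.
Tier 3: 11170²·(1 − 1818/11170)·35.3/1818 = 2.0283295 × 10^6.
Tier 1: 1926²·(1 − 22/1926)·5.462/22 = 910441.91.
Sum = 1.0708395 × 10^7.

1.071 × 10^7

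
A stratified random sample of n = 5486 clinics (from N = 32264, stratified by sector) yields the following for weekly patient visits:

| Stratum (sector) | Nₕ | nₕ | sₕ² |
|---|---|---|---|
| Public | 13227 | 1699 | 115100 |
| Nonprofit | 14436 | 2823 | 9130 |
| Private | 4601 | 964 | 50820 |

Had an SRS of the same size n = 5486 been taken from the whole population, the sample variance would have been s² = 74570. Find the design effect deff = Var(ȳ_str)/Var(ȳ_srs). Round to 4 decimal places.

1.0009

Var(ȳ_str) = Σ Wₕ²(1−fₕ)sₕ²/nₕ with Wₕ = Nₕ/32264:
  Public: (13227/32264)²·(1−1699/13227)·115100/1699 = 9.923408
  Nonprofit: (14436/32264)²·(1−2823/14436)·9130/2823 = 0.52085253
  Private: (4601/32264)²·(1−964/4601)·50820/964 = 0.84745519
  → Var(ȳ_str) = 11.291716.
Var(ȳ_srs) = (1 − 5486/32264)·74570/5486 = 11.281537.
deff = 11.291716 / 11.281537 = 1.0009.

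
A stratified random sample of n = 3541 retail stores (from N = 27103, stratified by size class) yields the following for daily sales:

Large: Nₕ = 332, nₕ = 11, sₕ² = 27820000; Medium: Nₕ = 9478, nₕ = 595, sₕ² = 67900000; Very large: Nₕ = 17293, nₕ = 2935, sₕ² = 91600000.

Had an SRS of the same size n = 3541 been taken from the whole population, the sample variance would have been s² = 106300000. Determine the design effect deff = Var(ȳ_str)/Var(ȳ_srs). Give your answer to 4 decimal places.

0.9195

Var(ȳ_str) = Σ Wₕ²(1−fₕ)sₕ²/nₕ with Wₕ = Nₕ/27103:
  Large: (332/27103)²·(1−11/332)·27820000/11 = 366.92122
  Medium: (9478/27103)²·(1−595/9478)·67900000/595 = 13079.599
  Very large: (17293/27103)²·(1−2935/17293)·91600000/2935 = 10549.137
  → Var(ȳ_str) = 23995.657.
Var(ȳ_srs) = (1 − 3541/27103)·106300000/3541 = 26097.693.
deff = 23995.657 / 26097.693 = 0.9195.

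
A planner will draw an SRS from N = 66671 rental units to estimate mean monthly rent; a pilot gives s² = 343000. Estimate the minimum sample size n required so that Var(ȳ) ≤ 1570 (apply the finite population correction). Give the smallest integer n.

Without fpc, n₀ = s²/D = 343000/1570 = 218.4713.
With fpc, (1 − n/N)·s²/n ≤ D requires n ≥ n₀/(1 + n₀/N) = 218.4713/(1 + 218.4713/66671) = 217.7577.
Rounding up, n = 218.

218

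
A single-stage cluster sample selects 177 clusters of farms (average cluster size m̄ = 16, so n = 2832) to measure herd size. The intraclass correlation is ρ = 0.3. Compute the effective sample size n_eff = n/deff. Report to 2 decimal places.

514.91

deff = 1 + (16 − 1)·0.3 = 1 + 4.5 = 5.5.
n_eff = 2832 / 5.5 = 514.91.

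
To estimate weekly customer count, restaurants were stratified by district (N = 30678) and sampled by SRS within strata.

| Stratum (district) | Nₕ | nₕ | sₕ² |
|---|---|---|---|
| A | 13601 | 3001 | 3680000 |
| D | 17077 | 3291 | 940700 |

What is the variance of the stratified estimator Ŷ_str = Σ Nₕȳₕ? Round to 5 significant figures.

Var(Ŷ_str) = Σₕ Nₕ²(1 − fₕ)sₕ²/nₕ.
A: 13601²·(1 − 3001/13601)·3680000/3001 = 1.7679034 × 10^11.
D: 17077²·(1 − 3291/17077)·940700/3291 = 6.72935 × 10^10.
Sum = 2.4408384 × 10^11.

2.4408 × 10^11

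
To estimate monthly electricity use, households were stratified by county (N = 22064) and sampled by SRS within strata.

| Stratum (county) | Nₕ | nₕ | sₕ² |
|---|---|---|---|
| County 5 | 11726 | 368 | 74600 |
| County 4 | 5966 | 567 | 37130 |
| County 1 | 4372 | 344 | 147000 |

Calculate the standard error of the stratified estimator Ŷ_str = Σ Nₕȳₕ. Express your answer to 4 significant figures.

191400

Var(Ŷ_str) = Σₕ Nₕ²(1 − fₕ)sₕ²/nₕ.
County 5: 11726²·(1 − 368/11726)·74600/368 = 2.6998694 × 10^10.
County 4: 5966²·(1 − 567/5966)·37130/567 = 2.1093006 × 10^9.
County 1: 4372²·(1 − 344/4372)·147000/344 = 7.5253813 × 10^9.
Sum = 3.6633376 × 10^10.
SE = √(3.6633376 × 10^10) = 191400.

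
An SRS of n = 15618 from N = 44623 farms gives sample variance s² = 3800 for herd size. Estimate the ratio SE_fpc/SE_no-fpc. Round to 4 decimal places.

0.8062

f = n/N = 15618/44623 = 0.34999888.
SE_no-fpc = √(s²/n) = 0.49326362; SE_fpc = √((1−f)s²/n) = 0.39768219.
Ratio = √(1−f) = 0.80622647.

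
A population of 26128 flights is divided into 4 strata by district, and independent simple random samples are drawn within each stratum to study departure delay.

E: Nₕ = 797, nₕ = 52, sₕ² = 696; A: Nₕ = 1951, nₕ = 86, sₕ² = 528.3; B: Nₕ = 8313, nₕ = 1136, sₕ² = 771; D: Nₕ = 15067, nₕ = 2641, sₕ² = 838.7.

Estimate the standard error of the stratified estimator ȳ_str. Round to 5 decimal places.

0.43680

Var(ȳ_str) = Σₕ Wₕ²(1 − fₕ)sₕ²/nₕ with Wₕ = Nₕ/N, N = 26128.
E: Wₕ = 0.03050367; term = 0.03050367²·(1 − 0.06524467)·696/52 = 0.011641479.
A: Wₕ = 0.07467085; term = 0.07467085²·(1 − 0.04407996)·528.3/86 = 0.032742055.
B: Wₕ = 0.31816442; term = 0.31816442²·(1 − 0.13665343)·771/1136 = 0.059314987.
D: Wₕ = 0.57666105; term = 0.57666105²·(1 − 0.17528373)·838.7/2641 = 0.087093159.
Sum = 0.19079168.
SE = √(0.19079168) = 0.43680.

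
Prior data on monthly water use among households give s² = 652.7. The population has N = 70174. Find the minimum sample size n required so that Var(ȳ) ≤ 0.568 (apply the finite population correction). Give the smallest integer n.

1131

Without fpc, n₀ = s²/D = 652.7/0.568 = 1149.1197.
With fpc, (1 − n/N)·s²/n ≤ D requires n ≥ n₀/(1 + n₀/N) = 1149.1197/(1 + 1149.1197/70174) = 1130.6057.
Rounding up, n = 1131.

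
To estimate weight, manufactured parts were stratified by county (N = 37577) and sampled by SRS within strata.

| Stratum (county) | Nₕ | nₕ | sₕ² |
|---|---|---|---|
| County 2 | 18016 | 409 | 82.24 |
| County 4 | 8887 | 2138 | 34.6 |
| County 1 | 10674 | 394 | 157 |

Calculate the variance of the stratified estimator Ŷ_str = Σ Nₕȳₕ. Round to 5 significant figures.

1.0848 × 10^8

Var(Ŷ_str) = Σₕ Nₕ²(1 − fₕ)sₕ²/nₕ.
County 2: 18016²·(1 − 409/18016)·82.24/409 = 6.3782793 × 10^7.
County 4: 8887²·(1 − 2138/8887)·34.6/2138 = 970650.78.
County 1: 10674²·(1 − 394/10674)·157/394 = 4.3724388 × 10^7.
Sum = 1.0847783 × 10^8.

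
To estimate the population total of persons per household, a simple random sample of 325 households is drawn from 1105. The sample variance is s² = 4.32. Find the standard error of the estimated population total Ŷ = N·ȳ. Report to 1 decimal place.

107.0

Var(Ŷ) = N²·Var(ȳ) = N²·(1 − n/N)·s²/n.
f = 325/1105 = 0.29411765; Var(ȳ) = 0.70588235·4.32/325 = 0.0093828054.
Var(Ŷ) = 1105² · 0.0093828054 = 11456.64.
SE(Ŷ) = √(11456.64) = 107.0.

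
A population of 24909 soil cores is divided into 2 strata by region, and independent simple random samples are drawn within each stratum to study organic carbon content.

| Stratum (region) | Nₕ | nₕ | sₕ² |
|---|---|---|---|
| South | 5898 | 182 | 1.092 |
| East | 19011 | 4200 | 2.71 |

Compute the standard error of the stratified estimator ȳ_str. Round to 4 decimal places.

Var(ȳ_str) = Σₕ Wₕ²(1 − fₕ)sₕ²/nₕ with Wₕ = Nₕ/N, N = 24909.
South: Wₕ = 0.23678189; term = 0.23678189²·(1 − 0.03085792)·1.092/182 = 3.2601355 × 10^-4.
East: Wₕ = 0.76321811; term = 0.76321811²·(1 − 0.22092473)·2.71/4200 = 2.9281732 × 10^-4.
Sum = 6.1883087 × 10^-4.
SE = √(6.1883087 × 10^-4) = 0.0249.

0.0249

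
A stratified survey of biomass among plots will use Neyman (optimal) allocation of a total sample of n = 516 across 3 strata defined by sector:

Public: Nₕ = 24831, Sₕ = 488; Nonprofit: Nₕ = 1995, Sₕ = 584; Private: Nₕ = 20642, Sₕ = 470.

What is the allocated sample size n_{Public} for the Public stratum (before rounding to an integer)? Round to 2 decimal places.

272.04

Neyman allocation: nₕ = n·NₕSₕ / Σⱼ NⱼSⱼ.
Σ NⱼSⱼ = 24831·488 + 1995·584 + 20642·470 = 2.2984348 × 10^7.
n_{Public} = 516·24831·488 / (2.2984348 × 10^7) = 272.04.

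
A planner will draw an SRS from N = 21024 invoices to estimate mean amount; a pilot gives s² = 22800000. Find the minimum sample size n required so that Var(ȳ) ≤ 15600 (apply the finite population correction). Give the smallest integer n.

1367

Without fpc, n₀ = s²/D = 22800000/15600 = 1461.5385.
With fpc, (1 − n/N)·s²/n ≤ D requires n ≥ n₀/(1 + n₀/N) = 1461.5385/(1 + 1461.5385/21024) = 1366.5399.
Rounding up, n = 1367.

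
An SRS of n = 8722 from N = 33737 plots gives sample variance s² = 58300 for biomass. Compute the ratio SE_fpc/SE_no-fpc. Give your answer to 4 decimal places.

f = n/N = 8722/33737 = 0.25852921.
SE_no-fpc = √(s²/n) = 2.585391; SE_fpc = √((1−f)s²/n) = 2.2262465.
Ratio = √(1−f) = 0.86108698.

0.8611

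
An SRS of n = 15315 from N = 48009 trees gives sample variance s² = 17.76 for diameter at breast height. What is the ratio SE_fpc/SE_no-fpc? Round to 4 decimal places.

f = n/N = 15315/48009 = 0.31900269.
SE_no-fpc = √(s²/n) = 0.034053596; SE_fpc = √((1−f)s²/n) = 0.0281019.
Ratio = √(1−f) = 0.82522561.

0.8252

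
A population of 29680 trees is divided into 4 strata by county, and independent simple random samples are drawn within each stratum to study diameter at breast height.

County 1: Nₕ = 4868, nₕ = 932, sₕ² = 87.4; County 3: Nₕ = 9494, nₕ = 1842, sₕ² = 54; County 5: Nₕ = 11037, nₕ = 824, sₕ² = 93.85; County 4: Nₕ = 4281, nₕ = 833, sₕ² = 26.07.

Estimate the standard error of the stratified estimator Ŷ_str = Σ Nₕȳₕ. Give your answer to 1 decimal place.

Var(Ŷ_str) = Σₕ Nₕ²(1 − fₕ)sₕ²/nₕ.
County 1: 4868²·(1 − 932/4868)·87.4/932 = 1.796806 × 10^6.
County 3: 9494²·(1 − 1842/9494)·54/1842 = 2.1297485 × 10^6.
County 5: 11037²·(1 − 824/11037)·93.85/824 = 1.2838416 × 10^7.
County 4: 4281²·(1 − 833/4281)·26.07/833 = 461964.41.
Sum = 1.7226935 × 10^7.
SE = √(1.7226935 × 10^7) = 4150.5.

4150.5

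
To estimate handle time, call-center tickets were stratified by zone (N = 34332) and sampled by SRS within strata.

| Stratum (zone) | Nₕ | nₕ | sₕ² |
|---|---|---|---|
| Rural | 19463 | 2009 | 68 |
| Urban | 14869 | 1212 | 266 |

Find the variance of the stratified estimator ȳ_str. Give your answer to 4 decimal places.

Var(ȳ_str) = Σₕ Wₕ²(1 − fₕ)sₕ²/nₕ with Wₕ = Nₕ/N, N = 34332.
Rural: Wₕ = 0.56690551; term = 0.56690551²·(1 − 0.10322150)·68/2009 = 0.0097551853.
Urban: Wₕ = 0.43309449; term = 0.43309449²·(1 − 0.08151187)·266/1212 = 0.037810975.
Sum = 0.04756616.

0.0476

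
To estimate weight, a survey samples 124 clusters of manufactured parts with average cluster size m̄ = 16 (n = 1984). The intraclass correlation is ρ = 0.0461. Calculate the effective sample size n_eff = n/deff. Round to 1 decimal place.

1172.9

deff = 1 + (16 − 1)·0.0461 = 1 + 0.6915 = 1.6915.
n_eff = 1984 / 1.6915 = 1172.9.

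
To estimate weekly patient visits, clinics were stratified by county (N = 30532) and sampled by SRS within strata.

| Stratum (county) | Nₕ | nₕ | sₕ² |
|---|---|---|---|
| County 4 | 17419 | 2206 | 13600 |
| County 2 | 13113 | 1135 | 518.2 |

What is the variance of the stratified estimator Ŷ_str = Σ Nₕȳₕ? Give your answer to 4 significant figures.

Var(Ŷ_str) = Σₕ Nₕ²(1 − fₕ)sₕ²/nₕ.
County 4: 17419²·(1 − 2206/17419)·13600/2206 = 1.6336969 × 10^9.
County 2: 13113²·(1 − 1135/13113)·518.2/1135 = 7.1711353 × 10^7.
Sum = 1.7054083 × 10^9.

1.705 × 10^9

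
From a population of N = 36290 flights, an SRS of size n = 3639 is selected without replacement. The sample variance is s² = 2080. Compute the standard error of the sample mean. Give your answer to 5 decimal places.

Under SRS without replacement, Var(ȳ) = (1 − f)·s²/n with f = n/N = 3639/36290 = 0.10027556.
Var(ȳ) = (1 − 0.10027556)·2080/3639 = 0.89972444·0.5715856 = 0.51426954.
SE(ȳ) = √(0.51426954) = 0.71713.

0.71713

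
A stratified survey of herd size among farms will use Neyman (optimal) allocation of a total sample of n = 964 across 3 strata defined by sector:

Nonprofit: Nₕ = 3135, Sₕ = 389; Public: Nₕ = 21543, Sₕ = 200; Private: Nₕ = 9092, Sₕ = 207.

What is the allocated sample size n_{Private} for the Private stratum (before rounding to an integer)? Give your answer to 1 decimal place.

244.8

Neyman allocation: nₕ = n·NₕSₕ / Σⱼ NⱼSⱼ.
Σ NⱼSⱼ = 3135·389 + 21543·200 + 9092·207 = 7.410159 × 10^6.
n_{Private} = 964·9092·207 / (7.410159 × 10^6) = 244.8.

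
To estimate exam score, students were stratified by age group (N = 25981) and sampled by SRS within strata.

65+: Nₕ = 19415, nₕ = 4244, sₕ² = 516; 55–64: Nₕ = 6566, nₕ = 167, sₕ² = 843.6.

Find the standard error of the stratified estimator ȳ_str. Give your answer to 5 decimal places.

0.60620

Var(ȳ_str) = Σₕ Wₕ²(1 − fₕ)sₕ²/nₕ with Wₕ = Nₕ/N, N = 25981.
65+: Wₕ = 0.74727686; term = 0.74727686²·(1 − 0.21859387)·516/4244 = 0.05305352.
55–64: Wₕ = 0.25272314; term = 0.25272314²·(1 − 0.02543405)·843.6/167 = 0.31442811.
Sum = 0.36748163.
SE = √(0.36748163) = 0.60620.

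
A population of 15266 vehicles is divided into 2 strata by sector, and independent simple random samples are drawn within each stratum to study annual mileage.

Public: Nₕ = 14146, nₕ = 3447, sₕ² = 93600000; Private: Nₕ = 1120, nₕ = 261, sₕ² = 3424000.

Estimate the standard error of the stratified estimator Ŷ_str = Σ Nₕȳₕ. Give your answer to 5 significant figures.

2.0304 × 10^6

Var(Ŷ_str) = Σₕ Nₕ²(1 − fₕ)sₕ²/nₕ.
Public: 14146²·(1 − 3447/14146)·93600000/3447 = 4.1097122 × 10^12.
Private: 1120²·(1 − 261/1120)·3424000/261 = 1.262131 × 10^10.
Sum = 4.1223335 × 10^12.
SE = √(4.1223335 × 10^12) = 2.0304 × 10^6.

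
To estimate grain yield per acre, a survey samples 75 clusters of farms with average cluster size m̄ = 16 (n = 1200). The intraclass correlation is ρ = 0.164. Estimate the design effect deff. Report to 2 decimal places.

deff = 1 + (16 − 1)·0.164 = 1 + 2.46 = 3.46.

3.46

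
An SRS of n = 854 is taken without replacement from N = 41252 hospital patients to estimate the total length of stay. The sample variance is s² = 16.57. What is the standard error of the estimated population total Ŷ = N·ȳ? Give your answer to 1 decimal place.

Var(Ŷ) = N²·Var(ȳ) = N²·(1 − n/N)·s²/n.
f = 854/41252 = 0.02070203; Var(ȳ) = 0.97929797·16.57/854 = 0.019001133.
Var(Ŷ) = 41252² · 0.019001133 = 3.2334751 × 10^7.
SE(Ŷ) = √(3.2334751 × 10^7) = 5686.4.

5686.4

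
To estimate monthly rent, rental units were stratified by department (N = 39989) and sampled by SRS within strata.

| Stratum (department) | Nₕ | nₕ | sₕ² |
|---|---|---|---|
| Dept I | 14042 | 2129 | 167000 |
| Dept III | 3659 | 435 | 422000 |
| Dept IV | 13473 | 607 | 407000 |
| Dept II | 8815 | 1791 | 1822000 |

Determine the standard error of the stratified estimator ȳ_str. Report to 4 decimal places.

11.2887

Var(ȳ_str) = Σₕ Wₕ²(1 − fₕ)sₕ²/nₕ with Wₕ = Nₕ/N, N = 39989.
Dept I: Wₕ = 0.35114657; term = 0.35114657²·(1 − 0.15161658)·167000/2129 = 8.2055904.
Dept III: Wₕ = 0.09150016; term = 0.09150016²·(1 − 0.11888494)·422000/435 = 7.1564814.
Dept IV: Wₕ = 0.33691765; term = 0.33691765²·(1 − 0.04505307)·407000/607 = 72.68294.
Dept II: Wₕ = 0.22043562; term = 0.22043562²·(1 − 0.20317640)·1822000/1791 = 39.389323.
Sum = 127.43433.
SE = √(127.43433) = 11.2887.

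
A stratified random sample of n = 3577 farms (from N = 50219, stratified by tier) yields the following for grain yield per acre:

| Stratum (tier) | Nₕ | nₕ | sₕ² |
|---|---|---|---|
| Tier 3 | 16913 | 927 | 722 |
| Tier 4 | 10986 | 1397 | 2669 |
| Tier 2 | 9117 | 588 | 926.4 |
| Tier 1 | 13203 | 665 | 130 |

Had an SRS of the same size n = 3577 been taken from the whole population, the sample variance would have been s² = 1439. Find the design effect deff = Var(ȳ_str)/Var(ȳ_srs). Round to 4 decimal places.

0.6014

Var(ȳ_str) = Σ Wₕ²(1−fₕ)sₕ²/nₕ with Wₕ = Nₕ/50219:
  Tier 3: (16913/50219)²·(1−927/16913)·722/927 = 0.083499101
  Tier 4: (10986/50219)²·(1−1397/10986)·2669/1397 = 0.07980479
  Tier 2: (9117/50219)²·(1−588/9117)·926.4/588 = 0.048577501
  Tier 1: (13203/50219)²·(1−665/13203)·130/665 = 0.012831767
  → Var(ȳ_str) = 0.22471316.
Var(ȳ_srs) = (1 − 3577/50219)·1439/3577 = 0.37363793.
deff = 0.22471316 / 0.37363793 = 0.6014.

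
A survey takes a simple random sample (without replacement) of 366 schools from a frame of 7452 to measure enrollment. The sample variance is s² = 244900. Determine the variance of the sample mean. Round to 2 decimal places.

636.26

Under SRS without replacement, Var(ȳ) = (1 − f)·s²/n with f = n/N = 366/7452 = 0.04911433.
Var(ȳ) = (1 − 0.04911433)·244900/366 = 0.95088567·669.12568 = 636.26202.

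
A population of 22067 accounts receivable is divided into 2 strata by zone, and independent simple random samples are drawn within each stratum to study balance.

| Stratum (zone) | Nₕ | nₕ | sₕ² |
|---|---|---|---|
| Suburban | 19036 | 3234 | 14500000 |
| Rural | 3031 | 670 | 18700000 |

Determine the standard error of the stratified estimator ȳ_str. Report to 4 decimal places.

56.3901

Var(ȳ_str) = Σₕ Wₕ²(1 − fₕ)sₕ²/nₕ with Wₕ = Nₕ/N, N = 22067.
Suburban: Wₕ = 0.86264558; term = 0.86264558²·(1 − 0.16988863)·14500000/3234 = 2769.6772.
Rural: Wₕ = 0.13735442; term = 0.13735442²·(1 − 0.22104916)·18700000/670 = 410.16834.
Sum = 3179.8455.
SE = √(3179.8455) = 56.3901.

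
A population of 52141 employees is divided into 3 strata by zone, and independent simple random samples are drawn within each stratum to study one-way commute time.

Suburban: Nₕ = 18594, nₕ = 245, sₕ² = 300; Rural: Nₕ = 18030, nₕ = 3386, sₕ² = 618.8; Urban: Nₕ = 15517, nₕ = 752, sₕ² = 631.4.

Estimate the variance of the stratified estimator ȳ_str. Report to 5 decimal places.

Var(ȳ_str) = Σₕ Wₕ²(1 − fₕ)sₕ²/nₕ with Wₕ = Nₕ/N, N = 52141.
Suburban: Wₕ = 0.35660996; term = 0.35660996²·(1 − 0.01317629)·300/245 = 0.15366738.
Rural: Wₕ = 0.34579314; term = 0.34579314²·(1 − 0.18779811)·618.8/3386 = 0.017748436.
Urban: Wₕ = 0.29759690; term = 0.29759690²·(1 − 0.04846298)·631.4/752 = 0.070756971.
Sum = 0.24217279.

0.24217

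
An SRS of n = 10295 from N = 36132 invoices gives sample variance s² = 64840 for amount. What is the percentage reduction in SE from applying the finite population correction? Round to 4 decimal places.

15.4380

f = n/N = 10295/36132 = 0.28492749.
SE_no-fpc = √(s²/n) = 2.5096221; SE_fpc = √((1−f)s²/n) = 2.1221856.
Ratio = √(1−f) = 0.84561960. Reduction = 100·(1 − 0.84561960) = 15.4380%.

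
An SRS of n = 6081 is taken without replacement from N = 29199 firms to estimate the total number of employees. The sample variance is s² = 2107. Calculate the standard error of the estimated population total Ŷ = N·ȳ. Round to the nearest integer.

15293

Var(Ŷ) = N²·Var(ȳ) = N²·(1 − n/N)·s²/n.
f = 6081/29199 = 0.20826056; Var(ȳ) = 0.79173944·2107/6081 = 0.27432906.
Var(Ŷ) = 29199² · 0.27432906 = 2.3388791 × 10^8.
SE(Ŷ) = √(2.3388791 × 10^8) = 15293.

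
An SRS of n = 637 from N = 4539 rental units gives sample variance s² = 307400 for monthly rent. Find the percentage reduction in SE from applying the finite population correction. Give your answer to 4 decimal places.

f = n/N = 637/4539 = 0.14033928.
SE_no-fpc = √(s²/n) = 21.96758; SE_fpc = √((1−f)s²/n) = 20.367877.
Ratio = √(1−f) = 0.92717890. Reduction = 100·(1 − 0.92717890) = 7.2821%.

7.2821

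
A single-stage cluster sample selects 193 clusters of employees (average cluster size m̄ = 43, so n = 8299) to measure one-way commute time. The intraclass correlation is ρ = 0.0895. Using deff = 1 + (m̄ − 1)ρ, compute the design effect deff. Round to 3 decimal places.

4.759

deff = 1 + (43 − 1)·0.0895 = 1 + 3.759 = 4.759.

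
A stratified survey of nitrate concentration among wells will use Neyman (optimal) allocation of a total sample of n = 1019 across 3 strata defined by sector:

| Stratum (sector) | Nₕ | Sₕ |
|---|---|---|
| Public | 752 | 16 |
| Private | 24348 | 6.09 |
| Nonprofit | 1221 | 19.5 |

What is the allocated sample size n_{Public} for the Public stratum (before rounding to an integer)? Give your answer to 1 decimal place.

Neyman allocation: nₕ = n·NₕSₕ / Σⱼ NⱼSⱼ.
Σ NⱼSⱼ = 752·16 + 24348·6.09 + 1221·19.5 = 184120.82.
n_{Public} = 1019·752·16 / 184120.82 = 66.6.

66.6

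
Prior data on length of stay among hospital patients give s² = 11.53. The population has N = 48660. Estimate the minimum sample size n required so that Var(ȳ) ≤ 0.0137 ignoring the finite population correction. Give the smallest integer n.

842

Without fpc, n₀ = s²/D = 11.53/0.0137 = 841.6058.
Rounding up, n = 842.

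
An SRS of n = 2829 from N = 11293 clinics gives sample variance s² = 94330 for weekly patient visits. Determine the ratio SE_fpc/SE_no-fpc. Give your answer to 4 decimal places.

f = n/N = 2829/11293 = 0.25050916.
SE_no-fpc = √(s²/n) = 5.774421; SE_fpc = √((1−f)s²/n) = 4.9990975.
Ratio = √(1−f) = 0.86573139.

0.8657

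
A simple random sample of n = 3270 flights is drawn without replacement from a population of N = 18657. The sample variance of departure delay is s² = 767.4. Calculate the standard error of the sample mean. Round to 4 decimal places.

Under SRS without replacement, Var(ȳ) = (1 − f)·s²/n with f = n/N = 3270/18657 = 0.17526934.
Var(ȳ) = (1 − 0.17526934)·767.4/3270 = 0.82473066·0.2346789 = 0.19354688.
SE(ȳ) = √(0.19354688) = 0.4399.

0.4399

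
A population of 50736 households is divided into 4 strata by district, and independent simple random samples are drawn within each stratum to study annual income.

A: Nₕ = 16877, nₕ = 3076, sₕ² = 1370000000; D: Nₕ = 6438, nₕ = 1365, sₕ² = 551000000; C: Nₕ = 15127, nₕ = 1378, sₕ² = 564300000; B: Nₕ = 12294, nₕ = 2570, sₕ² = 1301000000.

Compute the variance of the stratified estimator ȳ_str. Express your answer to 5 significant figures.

Var(ȳ_str) = Σₕ Wₕ²(1 − fₕ)sₕ²/nₕ with Wₕ = Nₕ/N, N = 50736.
A: Wₕ = 0.33264349; term = 0.33264349²·(1 − 0.18225988)·1370000000/3076 = 40300.236.
D: Wₕ = 0.12689215; term = 0.12689215²·(1 − 0.21202237)·551000000/1365 = 5121.5608.
C: Wₕ = 0.29815121; term = 0.29815121²·(1 − 0.09109539)·564300000/1378 = 33086.612.
B: Wₕ = 0.24231315; term = 0.24231315²·(1 − 0.20904506)·1301000000/2570 = 23509.851.
Sum = 102018.26.

102020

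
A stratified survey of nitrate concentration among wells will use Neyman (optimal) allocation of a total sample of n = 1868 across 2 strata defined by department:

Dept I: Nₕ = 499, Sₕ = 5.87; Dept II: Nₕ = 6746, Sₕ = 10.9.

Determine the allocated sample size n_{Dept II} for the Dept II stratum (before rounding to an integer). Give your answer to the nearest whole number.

Neyman allocation: nₕ = n·NₕSₕ / Σⱼ NⱼSⱼ.
Σ NⱼSⱼ = 499·5.87 + 6746·10.9 = 76460.53.
n_{Dept II} = 1868·6746·10.9 / 76460.53 = 1796.

1796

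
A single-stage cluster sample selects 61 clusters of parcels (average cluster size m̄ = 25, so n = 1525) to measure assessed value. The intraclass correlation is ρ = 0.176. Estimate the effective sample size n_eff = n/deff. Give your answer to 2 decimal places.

deff = 1 + (25 − 1)·0.176 = 1 + 4.224 = 5.224.
n_eff = 1525 / 5.224 = 291.92.

291.92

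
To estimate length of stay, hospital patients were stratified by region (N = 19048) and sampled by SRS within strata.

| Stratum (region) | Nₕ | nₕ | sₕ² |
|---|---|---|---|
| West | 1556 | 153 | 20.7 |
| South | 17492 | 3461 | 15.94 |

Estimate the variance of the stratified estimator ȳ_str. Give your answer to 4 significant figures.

Var(ȳ_str) = Σₕ Wₕ²(1 − fₕ)sₕ²/nₕ with Wₕ = Nₕ/N, N = 19048.
West: Wₕ = 0.08168837; term = 0.08168837²·(1 − 0.09832905)·20.7/153 = 8.1404313 × 10^-4.
South: Wₕ = 0.91831163; term = 0.91831163²·(1 − 0.19786188)·15.94/3461 = 0.003115416.
Sum = 0.0039294591.

0.003929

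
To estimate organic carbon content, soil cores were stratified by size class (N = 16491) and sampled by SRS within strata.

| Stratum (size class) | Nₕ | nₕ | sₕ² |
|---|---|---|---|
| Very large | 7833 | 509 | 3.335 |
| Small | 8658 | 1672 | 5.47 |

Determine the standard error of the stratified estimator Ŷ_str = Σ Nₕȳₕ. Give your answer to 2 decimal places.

757.47

Var(Ŷ_str) = Σₕ Nₕ²(1 − fₕ)sₕ²/nₕ.
Very large: 7833²·(1 − 509/7833)·3.335/509 = 375884.59.
Small: 8658²·(1 − 1672/8658)·5.47/1672 = 197877.87.
Sum = 573762.46.
SE = √(573762.46) = 757.47.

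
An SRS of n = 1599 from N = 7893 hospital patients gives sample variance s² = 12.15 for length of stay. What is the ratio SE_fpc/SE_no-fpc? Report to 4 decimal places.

0.8930

f = n/N = 1599/7893 = 0.20258457.
SE_no-fpc = √(s²/n) = 0.08716937; SE_fpc = √((1−f)s²/n) = 0.077840609.
Ratio = √(1−f) = 0.89298120.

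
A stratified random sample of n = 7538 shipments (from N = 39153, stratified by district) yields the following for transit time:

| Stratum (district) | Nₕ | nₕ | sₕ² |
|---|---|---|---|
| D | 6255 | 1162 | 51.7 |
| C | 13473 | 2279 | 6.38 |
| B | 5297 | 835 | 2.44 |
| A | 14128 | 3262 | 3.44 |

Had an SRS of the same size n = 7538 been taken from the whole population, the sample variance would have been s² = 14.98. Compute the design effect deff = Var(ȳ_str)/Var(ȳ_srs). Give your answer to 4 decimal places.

0.8417

Var(ȳ_str) = Σ Wₕ²(1−fₕ)sₕ²/nₕ with Wₕ = Nₕ/39153:
  D: (6255/39153)²·(1−1162/6255)·51.7/1162 = 9.2460304 × 10^-4
  C: (13473/39153)²·(1−2279/13473)·6.38/2279 = 2.7542026 × 10^-4
  B: (5297/39153)²·(1−835/5297)·2.44/835 = 4.5053943 × 10^-5
  A: (14128/39153)²·(1−3262/14128)·3.44/3262 = 1.0560751 × 10^-4
  → Var(ȳ_str) = 0.0013506848.
Var(ȳ_srs) = (1 − 7538/39153)·14.98/7538 = 0.0016046629.
deff = 0.0013506848 / 0.0016046629 = 0.8417.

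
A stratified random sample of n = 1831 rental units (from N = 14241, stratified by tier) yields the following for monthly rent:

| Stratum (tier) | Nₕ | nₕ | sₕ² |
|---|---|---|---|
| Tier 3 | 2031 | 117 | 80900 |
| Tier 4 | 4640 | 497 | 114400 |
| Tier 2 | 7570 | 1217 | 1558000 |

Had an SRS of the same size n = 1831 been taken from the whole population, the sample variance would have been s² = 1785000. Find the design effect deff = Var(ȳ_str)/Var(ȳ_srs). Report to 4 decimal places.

0.3986

Var(ȳ_str) = Σ Wₕ²(1−fₕ)sₕ²/nₕ with Wₕ = Nₕ/14241:
  Tier 3: (2031/14241)²·(1−117/2031)·80900/117 = 13.25359
  Tier 4: (4640/14241)²·(1−497/4640)·114400/497 = 21.818334
  Tier 2: (7570/14241)²·(1−1217/7570)·1558000/1217 = 303.57824
  → Var(ȳ_str) = 338.65016.
Var(ȳ_srs) = (1 − 1831/14241)·1785000/1831 = 849.53479.
deff = 338.65016 / 849.53479 = 0.3986.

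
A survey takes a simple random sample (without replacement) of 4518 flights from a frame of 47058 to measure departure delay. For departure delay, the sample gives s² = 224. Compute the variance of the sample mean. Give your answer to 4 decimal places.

0.0448

Under SRS without replacement, Var(ȳ) = (1 − f)·s²/n with f = n/N = 4518/47058 = 0.09600918.
Var(ȳ) = (1 − 0.09600918)·224/4518 = 0.90399082·0.04957946 = 0.044819377.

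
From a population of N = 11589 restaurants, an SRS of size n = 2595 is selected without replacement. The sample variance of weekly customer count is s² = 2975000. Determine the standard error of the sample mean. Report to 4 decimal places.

Under SRS without replacement, Var(ȳ) = (1 − f)·s²/n with f = n/N = 2595/11589 = 0.22391923.
Var(ȳ) = (1 − 0.22391923)·2975000/2595 = 0.77608077·1146.4355 = 889.7265.
SE(ȳ) = √(889.7265) = 29.8283.

29.8283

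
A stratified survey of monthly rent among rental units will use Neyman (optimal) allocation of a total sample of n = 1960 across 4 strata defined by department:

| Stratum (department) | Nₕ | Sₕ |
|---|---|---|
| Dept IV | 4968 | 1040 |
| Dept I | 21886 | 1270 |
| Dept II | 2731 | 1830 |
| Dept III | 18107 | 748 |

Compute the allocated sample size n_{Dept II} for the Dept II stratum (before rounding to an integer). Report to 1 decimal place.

190.2

Neyman allocation: nₕ = n·NₕSₕ / Σⱼ NⱼSⱼ.
Σ NⱼSⱼ = 4968·1040 + 21886·1270 + 2731·1830 + 18107·748 = 5.1503706 × 10^7.
n_{Dept II} = 1960·2731·1830 / (5.1503706 × 10^7) = 190.2.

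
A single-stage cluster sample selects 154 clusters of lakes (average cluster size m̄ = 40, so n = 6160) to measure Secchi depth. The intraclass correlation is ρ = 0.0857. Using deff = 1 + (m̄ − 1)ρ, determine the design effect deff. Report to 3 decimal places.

4.342

deff = 1 + (40 − 1)·0.0857 = 1 + 3.3423 = 4.3423.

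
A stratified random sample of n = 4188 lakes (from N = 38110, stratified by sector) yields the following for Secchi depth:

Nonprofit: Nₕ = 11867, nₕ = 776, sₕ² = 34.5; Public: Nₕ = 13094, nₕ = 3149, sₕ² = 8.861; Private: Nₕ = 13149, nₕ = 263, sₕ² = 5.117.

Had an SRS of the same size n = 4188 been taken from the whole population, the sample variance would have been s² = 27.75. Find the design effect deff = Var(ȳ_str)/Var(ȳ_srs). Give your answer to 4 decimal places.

Var(ȳ_str) = Σ Wₕ²(1−fₕ)sₕ²/nₕ with Wₕ = Nₕ/38110:
  Nonprofit: (11867/38110)²·(1−776/11867)·34.5/776 = 0.004028943
  Public: (13094/38110)²·(1−3149/13094)·8.861/3149 = 2.5229538 × 10^-4
  Private: (13149/38110)²·(1−263/13149)·5.117/263 = 0.0022698263
  → Var(ȳ_str) = 0.0065510647.
Var(ȳ_srs) = (1 − 4188/38110)·27.75/4188 = 0.0058979192.
deff = 0.0065510647 / 0.0058979192 = 1.1107.

1.1107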